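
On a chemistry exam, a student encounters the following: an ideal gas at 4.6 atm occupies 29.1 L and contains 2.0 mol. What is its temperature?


PV = nRT  (R = 0.08206 L·atm/(mol·K))
T = PV/(nR) = 4.6×29.1/(2.0×0.08206)
= 133.86/0.164120
= 815.62 K

815.62 K


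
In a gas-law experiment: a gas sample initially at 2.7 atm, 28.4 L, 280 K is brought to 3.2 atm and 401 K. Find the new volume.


P1V1/T1 = P2V2/T2
V2 = P1V1T2/(T1P2)
= 2.7×28.4×401/(280×3.2)
= 34.318 L

34.318 L


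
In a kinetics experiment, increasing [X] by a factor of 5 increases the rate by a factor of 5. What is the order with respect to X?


rate ∝ [X]^n
5^n = 5 → n = 1
Order in X: 1

1


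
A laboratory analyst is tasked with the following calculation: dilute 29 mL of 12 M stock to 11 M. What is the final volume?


C1V1 = C2V2
12 × 29 = 11 × V2
V2 = 348/11 = 31.64 mL

31.64 mL


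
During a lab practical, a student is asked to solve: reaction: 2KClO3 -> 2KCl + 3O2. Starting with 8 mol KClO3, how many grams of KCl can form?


Mole ratio KCl:KClO3 = 2:2
n(KCl) = 8 × 2/2 = 8.000 mol
mass = 8.000 × 74.55 = 596.4 g

596.4 g


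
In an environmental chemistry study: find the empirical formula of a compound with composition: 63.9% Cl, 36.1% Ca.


Assume 100 g sample. Moles of each element:
  Cl: 63.9/35.45 = 1.803 mol
  Ca: 36.1/40.08 = 0.901 mol
Divide by smallest (0.901):
  Cl: 1.803/0.901 = 2.0
  Ca: 0.901/0.901 = 1.0
Empirical formula: CaCl2

CaCl2


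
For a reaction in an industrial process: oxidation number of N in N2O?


2x + (-2) = 0, so x = +1
Oxidation number: +1

+1


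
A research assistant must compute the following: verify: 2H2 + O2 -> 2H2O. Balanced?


Equation: 2H2 + O2 -> 2H2O
Check atoms: H: 4=4, O: 2=2
Balanced

Yes, balanced


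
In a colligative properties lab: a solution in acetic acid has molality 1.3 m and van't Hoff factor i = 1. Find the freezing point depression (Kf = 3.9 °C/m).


ΔTf = Kf × m × i
= 3.9 × 1.3 × 1
= 5.07 °C

5.07 °C


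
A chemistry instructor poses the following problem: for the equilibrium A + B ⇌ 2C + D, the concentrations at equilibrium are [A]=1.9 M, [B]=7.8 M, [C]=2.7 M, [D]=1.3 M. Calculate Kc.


Kc = [C]^2[D]/([A][B])
= (2.7^2 × 1.3^1)/(1.9^1 × 7.8^1)
= 9.477/14.82
= 0.6395

0.6395


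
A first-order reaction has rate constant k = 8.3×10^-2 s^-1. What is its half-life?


t½ = ln2/k = 0.693147/(8.3×10^-2 s^-1)
= 8.351 s

8.351 s


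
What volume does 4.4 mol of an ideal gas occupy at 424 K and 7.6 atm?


PV = nRT  (R = 0.08206 L·atm/(mol·K))
V = nRT/P = 4.4×0.08206×424/7.6
= 20.144 L

20.144 L


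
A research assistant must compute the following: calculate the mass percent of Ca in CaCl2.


M(CaCl2) = 1×40.08 + 2×35.45 = 110.98 g/mol
Mass of Ca = 1 × 40.08 = 40.08 g/mol
% Ca = 40.08/110.98 × 100 = 36.11%

36.11%


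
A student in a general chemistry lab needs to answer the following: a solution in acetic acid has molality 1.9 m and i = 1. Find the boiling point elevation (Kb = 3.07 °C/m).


ΔTb = Kb × m × i
= 3.07 × 1.9 × 1
= 5.833 °C

5.833 °C


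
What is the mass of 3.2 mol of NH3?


M(NH3) = 17.03 g/mol
mass = n × M = 3.2 × 17.03 = 54.50 g

54.50 g


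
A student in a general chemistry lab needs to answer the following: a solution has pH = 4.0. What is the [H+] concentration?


[H+] = 10^(-pH) = 10^(-4.0)
= 1.0×10^-4 M

1.0×10^-4 M


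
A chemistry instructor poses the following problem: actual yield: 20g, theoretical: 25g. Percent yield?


% yield = actual/theoretical × 100
= 20/25 × 100
= 80.0%

80.0%


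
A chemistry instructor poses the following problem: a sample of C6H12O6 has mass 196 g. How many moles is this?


M(C6H12O6) = 180.16 g/mol
n = mass/M = 196/180.16 = 1.0879 mol

1.0879 mol


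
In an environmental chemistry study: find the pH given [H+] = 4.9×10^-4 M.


pH = -log10([H+]) = -log10(4.9×10^-4)
= 4 - log10(4.9)
= 4 - 0.69
= 3.31

3.31


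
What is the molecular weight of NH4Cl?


M(NH4Cl) = 1×14.01 + 4×1.008 + 1×35.45
= 14.01 + 4.03 + 35.45
= 53.49 g/mol

53.49 g/mol


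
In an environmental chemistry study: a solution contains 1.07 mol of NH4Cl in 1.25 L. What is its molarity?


M = n/V = 1.07/1.25 = 0.856 mol/L

0.856 M


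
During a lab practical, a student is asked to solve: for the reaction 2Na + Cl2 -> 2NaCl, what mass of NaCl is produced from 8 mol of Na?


Mole ratio NaCl:Na = 2:2
n(NaCl) = 8 × 2/2 = 8.000 mol
mass = 8.000 × 58.44 = 467.52 g

467.52 g


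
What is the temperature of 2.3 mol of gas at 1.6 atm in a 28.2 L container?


PV = nRT  (R = 0.08206 L·atm/(mol·K))
T = PV/(nR) = 1.6×28.2/(2.3×0.08206)
= 45.12/0.188738
= 239.06 K

239.06 K


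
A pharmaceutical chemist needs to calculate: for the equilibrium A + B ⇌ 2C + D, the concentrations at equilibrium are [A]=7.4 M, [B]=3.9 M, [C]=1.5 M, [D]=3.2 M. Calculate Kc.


Kc = [C]^2[D]/([A][B])
= (1.5^2 × 3.2^1)/(7.4^1 × 3.9^1)
= 7.2/28.86
= 0.2495

0.2495


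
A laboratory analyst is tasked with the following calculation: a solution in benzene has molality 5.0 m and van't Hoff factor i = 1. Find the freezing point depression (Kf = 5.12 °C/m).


ΔTf = Kf × m × i
= 5.12 × 5.0 × 1
= 25.6 °C

25.6 °C


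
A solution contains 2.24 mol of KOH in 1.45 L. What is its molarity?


M = n/V = 2.24/1.45 = 1.545 mol/L

1.545 M


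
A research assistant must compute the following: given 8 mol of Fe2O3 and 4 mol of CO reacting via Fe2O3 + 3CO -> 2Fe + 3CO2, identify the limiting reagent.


Mole ratio available / coefficient:
  Fe2O3: 8/1 = 8.000
  CO: 4/3 = 1.333
Smaller ratio is limiting.

CO


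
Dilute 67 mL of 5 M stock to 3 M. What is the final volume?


C1V1 = C2V2
5 × 67 = 3 × V2
V2 = 335/3 = 111.67 mL

111.67 mL


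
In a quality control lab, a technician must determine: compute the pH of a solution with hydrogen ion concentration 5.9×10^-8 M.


pH = -log10([H+]) = -log10(5.9×10^-8)
= 8 - log10(5.9)
= 8 - 0.77
= 7.23

7.23


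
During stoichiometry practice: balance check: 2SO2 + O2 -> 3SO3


Equation: 2SO2 + O2 -> 3SO3
Check atoms: O: 6≠9, S: 2≠3
Not balanced

No, not balanced


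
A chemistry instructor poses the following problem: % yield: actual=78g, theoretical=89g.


% yield = actual/theoretical × 100
= 78/89 × 100
= 87.64%

87.64%


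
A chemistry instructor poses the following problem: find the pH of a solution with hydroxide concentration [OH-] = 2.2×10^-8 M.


pOH = -log10([OH-]) = -log10(2.2×10^-8)
= 8 - log10(2.2) = 7.66
pH = 14 - pOH = 14 - 7.66 = 6.34

6.34


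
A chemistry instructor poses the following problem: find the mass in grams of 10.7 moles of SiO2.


M(SiO2) = 60.09 g/mol
mass = n × M = 10.7 × 60.09 = 642.96 g

642.96 g


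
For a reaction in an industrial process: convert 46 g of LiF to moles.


M(LiF) = 25.94 g/mol
n = mass/M = 46/25.94 = 1.7733 mol

1.7733 mol


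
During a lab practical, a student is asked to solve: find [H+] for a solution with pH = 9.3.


[H+] = 10^(-pH) = 10^(-9.3)
= 5.01×10^-10 M

5.01×10^-10 M


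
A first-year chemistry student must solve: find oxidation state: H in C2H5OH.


H is +1 with nonmetals
Oxidation number: +1

+1


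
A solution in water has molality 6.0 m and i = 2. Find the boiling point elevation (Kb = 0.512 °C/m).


ΔTb = Kb × m × i
= 0.512 × 6.0 × 2
= 6.144 °C

6.144 °C


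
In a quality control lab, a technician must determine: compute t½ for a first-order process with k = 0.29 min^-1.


t½ = ln2/k = 0.693147/(0.29 min^-1)
= 2.390 min

2.390 min


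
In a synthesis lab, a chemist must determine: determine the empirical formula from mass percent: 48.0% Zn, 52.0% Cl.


Assume 100 g sample. Moles of each element:
  Zn: 48.0/65.38 = 0.734 mol
  Cl: 52.0/35.45 = 1.467 mol
Divide by smallest (0.734):
  Zn: 0.734/0.734 = 1.0
  Cl: 1.467/0.734 = 2.0
Empirical formula: ZnCl2

ZnCl2


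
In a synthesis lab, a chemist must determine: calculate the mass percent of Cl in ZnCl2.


M(ZnCl2) = 1×65.38 + 2×35.45 = 136.28 g/mol
Mass of Cl = 2 × 35.45 = 70.90 g/mol
% Cl = 70.90/136.28 × 100 = 52.03%

52.03%


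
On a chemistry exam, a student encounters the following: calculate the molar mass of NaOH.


M(NaOH) = 1×22.99 + 1×16.0 + 1×1.008
= 22.99 + 16.0 + 1.01
= 40.0 g/mol

40.0 g/mol


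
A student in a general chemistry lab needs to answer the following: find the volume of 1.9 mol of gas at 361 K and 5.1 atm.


PV = nRT  (R = 0.08206 L·atm/(mol·K))
V = nRT/P = 1.9×0.08206×361/5.1
= 11.036 L

11.036 L


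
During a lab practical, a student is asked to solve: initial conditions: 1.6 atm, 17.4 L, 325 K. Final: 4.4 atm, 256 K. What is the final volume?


P1V1/T1 = P2V2/T2
V2 = P1V1T2/(T1P2)
= 1.6×17.4×256/(325×4.4)
= 4.984 L

4.984 L


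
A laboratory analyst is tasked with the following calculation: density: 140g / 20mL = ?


ρ = mass/volume
= 140/20
= 7.0 g/mL

7.0 g/mL


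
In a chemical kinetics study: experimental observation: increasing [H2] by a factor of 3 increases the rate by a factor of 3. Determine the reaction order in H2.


rate ∝ [H2]^n
3^n = 3 → n = 1
Order in H2: 1

1


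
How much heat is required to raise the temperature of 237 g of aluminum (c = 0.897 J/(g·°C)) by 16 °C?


q = mcΔT = 237 × 0.897 × 16
= 3401.42 J

3401.42 J


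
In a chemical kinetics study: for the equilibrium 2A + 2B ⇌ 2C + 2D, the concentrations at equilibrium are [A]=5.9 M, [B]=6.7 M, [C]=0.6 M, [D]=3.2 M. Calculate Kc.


Kc = [C]^2[D]^2/([A]^2[B]^2)
= (0.6^2 × 3.2^2)/(5.9^2 × 6.7^2)
= 3.6864/1562.6209
= 0.002359

0.002359


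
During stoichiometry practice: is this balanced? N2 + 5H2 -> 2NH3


Equation: N2 + 5H2 -> 2NH3
Check atoms: H: 10≠6, N: 2=2
Not balanced

No, not balanced


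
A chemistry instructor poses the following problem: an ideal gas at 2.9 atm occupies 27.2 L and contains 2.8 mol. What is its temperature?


PV = nRT  (R = 0.08206 L·atm/(mol·K))
T = PV/(nR) = 2.9×27.2/(2.8×0.08206)
= 78.88/0.229768
= 343.30 K

343.30 K


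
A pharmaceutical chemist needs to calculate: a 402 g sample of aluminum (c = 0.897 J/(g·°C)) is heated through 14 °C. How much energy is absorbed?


q = mcΔT = 402 × 0.897 × 14
= 5048.32 J

5048.32 J


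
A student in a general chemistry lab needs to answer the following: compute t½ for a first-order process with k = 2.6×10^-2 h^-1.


t½ = ln2/k = 0.693147/(2.6×10^-2 h^-1)
= 26.66 h

26.66 h


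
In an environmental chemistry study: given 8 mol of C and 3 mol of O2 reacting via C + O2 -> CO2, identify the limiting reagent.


Mole ratio available / coefficient:
  C: 8/1 = 8.000
  O2: 3/1 = 3.000
Smaller ratio is limiting.

O2


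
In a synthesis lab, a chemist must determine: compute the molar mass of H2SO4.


M(H2SO4) = 2×1.008 + 1×32.07 + 4×16.0
= 2.02 + 32.07 + 64.0
= 98.09 g/mol

98.09 g/mol


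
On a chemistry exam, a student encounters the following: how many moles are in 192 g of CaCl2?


M(CaCl2) = 110.98 g/mol
n = mass/M = 192/110.98 = 1.73 mol

1.73 mol


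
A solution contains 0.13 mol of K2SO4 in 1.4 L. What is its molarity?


M = n/V = 0.13/1.4 = 0.093 mol/L

0.093 M


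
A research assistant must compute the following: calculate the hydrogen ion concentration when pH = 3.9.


[H+] = 10^(-pH) = 10^(-3.9)
= 1.26×10^-4 M

1.26×10^-4 M


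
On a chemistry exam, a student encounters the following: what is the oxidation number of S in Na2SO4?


2(+1) + x + 4(-2) = 0, so x = +6
Oxidation number: +6

+6


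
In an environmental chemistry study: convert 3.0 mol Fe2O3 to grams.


M(Fe2O3) = 159.7 g/mol
mass = n × M = 3.0 × 159.7 = 479.10 g

479.10 g


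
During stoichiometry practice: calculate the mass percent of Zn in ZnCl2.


M(ZnCl2) = 1×65.38 + 2×35.45 = 136.28 g/mol
Mass of Zn = 1 × 65.38 = 65.38 g/mol
% Zn = 65.38/136.28 × 100 = 47.97%

47.97%


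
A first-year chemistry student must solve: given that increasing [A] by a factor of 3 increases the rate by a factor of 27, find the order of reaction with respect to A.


rate ∝ [A]^n
3^n = 27 → n = 3
Order in A: 3

3


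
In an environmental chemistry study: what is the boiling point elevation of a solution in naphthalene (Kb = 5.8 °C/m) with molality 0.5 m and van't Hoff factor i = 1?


ΔTb = Kb × m × i
= 5.8 × 0.5 × 1
= 2.9 °C

2.9 °C


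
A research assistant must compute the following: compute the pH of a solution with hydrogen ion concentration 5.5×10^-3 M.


pH = -log10([H+]) = -log10(5.5×10^-3)
= 3 - log10(5.5)
= 3 - 0.74
= 2.26

2.26


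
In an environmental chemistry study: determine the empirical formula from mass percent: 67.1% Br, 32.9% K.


Assume 100 g sample. Moles of each element:
  Br: 67.1/79.9 = 0.84 mol
  K: 32.9/39.1 = 0.841 mol
Divide by smallest (0.84):
  Br: 0.84/0.84 = 1.0
  K: 0.841/0.84 = 1.0
Empirical formula: KBr

KBr


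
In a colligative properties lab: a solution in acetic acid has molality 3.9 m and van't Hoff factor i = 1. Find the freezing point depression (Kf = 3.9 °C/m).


ΔTf = Kf × m × i
= 3.9 × 3.9 × 1
= 15.21 °C

15.21 °C


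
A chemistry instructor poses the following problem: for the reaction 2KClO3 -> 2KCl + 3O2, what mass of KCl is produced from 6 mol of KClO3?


Mole ratio KCl:KClO3 = 2:2
n(KCl) = 6 × 2/2 = 6.000 mol
mass = 6.000 × 74.55 = 447.3 g

447.3 g


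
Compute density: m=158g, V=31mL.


ρ = mass/volume
= 158/31
= 5.097 g/mL

5.097 g/mL


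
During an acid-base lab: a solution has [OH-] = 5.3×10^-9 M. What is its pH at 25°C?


pOH = -log10([OH-]) = -log10(5.3×10^-9)
= 9 - log10(5.3) = 8.28
pH = 14 - pOH = 14 - 8.28 = 5.72

5.72


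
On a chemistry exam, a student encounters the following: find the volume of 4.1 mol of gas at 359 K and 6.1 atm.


PV = nRT  (R = 0.08206 L·atm/(mol·K))
V = nRT/P = 4.1×0.08206×359/6.1
= 19.801 L

19.801 L


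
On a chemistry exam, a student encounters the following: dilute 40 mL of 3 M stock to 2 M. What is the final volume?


C1V1 = C2V2
3 × 40 = 2 × V2
V2 = 120/2 = 60.0 mL

60.0 mL


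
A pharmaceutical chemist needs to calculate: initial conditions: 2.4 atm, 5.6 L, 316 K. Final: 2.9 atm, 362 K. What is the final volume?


P1V1/T1 = P2V2/T2
V2 = P1V1T2/(T1P2)
= 2.4×5.6×362/(316×2.9)
= 5.309 L

5.309 L


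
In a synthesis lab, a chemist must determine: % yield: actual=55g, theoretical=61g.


% yield = actual/theoretical × 100
= 55/61 × 100
= 90.16%

90.16%


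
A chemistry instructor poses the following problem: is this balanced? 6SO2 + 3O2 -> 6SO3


Equation: 6SO2 + 3O2 -> 6SO3
Check atoms: O: 18=18, S: 6=6
Balanced

Yes, balanced


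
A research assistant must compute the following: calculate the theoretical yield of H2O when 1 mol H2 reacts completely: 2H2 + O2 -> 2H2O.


Mole ratio H2O:H2 = 2:2
n(H2O) = 1 × 2/2 = 1.000 mol
mass = 1.000 × 18.02 = 18.02 g

18.02 g


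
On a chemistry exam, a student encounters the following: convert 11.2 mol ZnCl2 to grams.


M(ZnCl2) = 136.28 g/mol
mass = n × M = 11.2 × 136.28 = 1526.34 g

1526.34 g


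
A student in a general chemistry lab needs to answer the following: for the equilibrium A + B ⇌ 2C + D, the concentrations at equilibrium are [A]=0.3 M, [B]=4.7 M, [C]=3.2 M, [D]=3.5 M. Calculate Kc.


Kc = [C]^2[D]/([A][B])
= (3.2^2 × 3.5^1)/(0.3^1 × 4.7^1)
= 35.84/1.41
= 25.42

25.42


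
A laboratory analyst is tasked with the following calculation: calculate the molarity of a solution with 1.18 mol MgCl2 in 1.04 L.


M = n/V = 1.18/1.04 = 1.135 mol/L

1.135 M


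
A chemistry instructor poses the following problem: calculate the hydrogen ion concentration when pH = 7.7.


[H+] = 10^(-pH) = 10^(-7.7)
= 2.0×10^-8 M

2.0×10^-8 M


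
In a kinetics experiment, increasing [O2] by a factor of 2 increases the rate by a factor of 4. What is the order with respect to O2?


rate ∝ [O2]^n
2^n = 4 → n = 2
Order in O2: 2

2


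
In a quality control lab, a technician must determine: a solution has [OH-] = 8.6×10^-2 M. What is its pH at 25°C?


pOH = -log10([OH-]) = -log10(8.6×10^-2)
= 2 - log10(8.6) = 1.07
pH = 14 - pOH = 14 - 1.07 = 12.93

12.93


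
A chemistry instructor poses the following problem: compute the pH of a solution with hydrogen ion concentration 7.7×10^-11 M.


pH = -log10([H+]) = -log10(7.7×10^-11)
= 11 - log10(7.7)
= 11 - 0.89
= 10.11

10.11


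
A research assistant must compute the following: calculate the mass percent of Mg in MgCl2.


M(MgCl2) = 1×24.31 + 2×35.45 = 95.21 g/mol
Mass of Mg = 1 × 24.31 = 24.31 g/mol
% Mg = 24.31/95.21 × 100 = 25.53%

25.53%


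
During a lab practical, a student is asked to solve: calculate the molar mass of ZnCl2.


M(ZnCl2) = 1×65.38 + 2×35.45
= 65.38 + 70.9
= 136.28 g/mol

136.28 g/mol


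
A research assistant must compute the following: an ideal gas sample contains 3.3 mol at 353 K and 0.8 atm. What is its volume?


PV = nRT  (R = 0.08206 L·atm/(mol·K))
V = nRT/P = 3.3×0.08206×353/0.8
= 119.49 L

119.49 L


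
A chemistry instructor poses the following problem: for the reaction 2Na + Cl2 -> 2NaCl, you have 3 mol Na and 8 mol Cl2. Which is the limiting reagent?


Mole ratio available / coefficient:
  Na: 3/2 = 1.500
  Cl2: 8/1 = 8.000
Smaller ratio is limiting.

Na


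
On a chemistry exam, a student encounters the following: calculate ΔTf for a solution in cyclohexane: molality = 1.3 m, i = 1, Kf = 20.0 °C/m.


ΔTf = Kf × m × i
= 20.0 × 1.3 × 1
= 26.0 °C

26.0 °C


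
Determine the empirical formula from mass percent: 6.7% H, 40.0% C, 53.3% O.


Assume 100 g sample. Moles of each element:
  H: 6.7/1.008 = 6.647 mol
  C: 40.0/12.01 = 3.331 mol
  O: 53.3/16.0 = 3.331 mol
Divide by smallest (3.331):
  H: 6.647/3.331 = 2.0
  C: 3.331/3.331 = 1.0
  O: 3.331/3.331 = 1.0
Empirical formula: CH2O

CH2O


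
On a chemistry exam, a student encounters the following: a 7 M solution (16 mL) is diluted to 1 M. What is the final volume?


C1V1 = C2V2
7 × 16 = 1 × V2
V2 = 112/1 = 112.0 mL

112.0 mL


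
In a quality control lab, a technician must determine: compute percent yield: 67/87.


% yield = actual/theoretical × 100
= 67/87 × 100
= 77.01%

77.01%


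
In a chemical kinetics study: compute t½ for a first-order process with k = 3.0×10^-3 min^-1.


t½ = ln2/k = 0.693147/(3.0×10^-3 min^-1)
= 231.0 min

231.0 min


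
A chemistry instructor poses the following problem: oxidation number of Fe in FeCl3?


x + 3(-1) = 0, so x = +3
Oxidation number: +3

+3


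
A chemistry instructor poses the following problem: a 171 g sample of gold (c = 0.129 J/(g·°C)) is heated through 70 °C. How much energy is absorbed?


q = mcΔT = 171 × 0.129 × 70
= 1544.13 J

1544.13 J


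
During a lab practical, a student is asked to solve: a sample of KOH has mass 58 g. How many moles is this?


M(KOH) = 56.11 g/mol
n = mass/M = 58/56.11 = 1.0337 mol

1.0337 mol


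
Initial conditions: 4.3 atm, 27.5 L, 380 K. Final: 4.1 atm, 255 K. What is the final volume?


P1V1/T1 = P2V2/T2
V2 = P1V1T2/(T1P2)
= 4.3×27.5×255/(380×4.1)
= 19.354 L

19.354 L


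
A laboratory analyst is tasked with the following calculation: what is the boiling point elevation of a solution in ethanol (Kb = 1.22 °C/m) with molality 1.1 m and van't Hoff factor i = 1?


ΔTb = Kb × m × i
= 1.22 × 1.1 × 1
= 1.342 °C

1.342 °C


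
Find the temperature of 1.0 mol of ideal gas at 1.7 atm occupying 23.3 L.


PV = nRT  (R = 0.08206 L·atm/(mol·K))
T = PV/(nR) = 1.7×23.3/(1.0×0.08206)
= 39.61/0.082060
= 482.70 K

482.70 K


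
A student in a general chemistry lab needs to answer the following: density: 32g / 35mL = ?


ρ = mass/volume
= 32/35
= 0.914 g/mL

0.914 g/mL


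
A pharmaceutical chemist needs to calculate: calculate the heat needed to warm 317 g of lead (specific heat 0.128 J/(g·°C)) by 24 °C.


q = mcΔT = 317 × 0.128 × 24
= 973.82 J

973.82 J


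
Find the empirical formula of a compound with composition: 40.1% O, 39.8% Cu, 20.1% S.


Assume 100 g sample. Moles of each element:
  O: 40.1/16.0 = 2.506 mol
  Cu: 39.8/63.55 = 0.626 mol
  S: 20.1/32.07 = 0.627 mol
Divide by smallest (0.626):
  O: 2.506/0.626 = 4.0
  Cu: 0.626/0.626 = 1.0
  S: 0.627/0.626 = 1.0
Empirical formula: CuSO4

CuSO4


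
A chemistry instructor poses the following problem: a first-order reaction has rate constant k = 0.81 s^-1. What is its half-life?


t½ = ln2/k = 0.693147/(0.81 s^-1)
= 0.8557 s

0.8557 s


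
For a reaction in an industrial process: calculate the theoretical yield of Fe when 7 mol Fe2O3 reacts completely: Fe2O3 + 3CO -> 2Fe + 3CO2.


Mole ratio Fe:Fe2O3 = 2:1
n(Fe) = 7 × 2/1 = 14.000 mol
mass = 14.000 × 55.85 = 781.9 g

781.9 g


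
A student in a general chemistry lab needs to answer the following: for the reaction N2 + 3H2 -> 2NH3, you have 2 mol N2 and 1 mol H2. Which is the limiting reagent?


Mole ratio available / coefficient:
  N2: 2/1 = 2.000
  H2: 1/3 = 0.333
Smaller ratio is limiting.

H2


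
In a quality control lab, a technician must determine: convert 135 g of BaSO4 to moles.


M(BaSO4) = 233.4 g/mol
n = mass/M = 135/233.4 = 0.5784 mol

0.5784 mol


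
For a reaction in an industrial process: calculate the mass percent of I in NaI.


M(NaI) = 1×22.99 + 1×126.9 = 149.89 g/mol
Mass of I = 1 × 126.9 = 126.90 g/mol
% I = 126.90/149.89 × 100 = 84.66%

84.66%


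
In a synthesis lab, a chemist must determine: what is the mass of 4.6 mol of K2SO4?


M(K2SO4) = 174.27 g/mol
mass = n × M = 4.6 × 174.27 = 801.64 g

801.64 g


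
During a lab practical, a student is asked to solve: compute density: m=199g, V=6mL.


ρ = mass/volume
= 199/6
= 33.167 g/mL

33.167 g/mL


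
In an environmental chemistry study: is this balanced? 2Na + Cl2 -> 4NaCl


Equation: 2Na + Cl2 -> 4NaCl
Check atoms: Cl: 2≠4, Na: 2≠4
Not balanced

No, not balanced


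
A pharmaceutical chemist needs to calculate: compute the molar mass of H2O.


M(H2O) = 2×1.008 + 1×16.0
= 2.02 + 16.0
= 18.02 g/mol

18.02 g/mol


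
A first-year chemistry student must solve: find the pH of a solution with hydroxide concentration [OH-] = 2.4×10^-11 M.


pOH = -log10([OH-]) = -log10(2.4×10^-11)
= 11 - log10(2.4) = 10.62
pH = 14 - pOH = 14 - 10.62 = 3.38

3.38


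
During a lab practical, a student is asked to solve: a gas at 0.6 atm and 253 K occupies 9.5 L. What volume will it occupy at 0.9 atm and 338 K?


P1V1/T1 = P2V2/T2
V2 = P1V1T2/(T1P2)
= 0.6×9.5×338/(253×0.9)
= 8.461 L

8.461 L


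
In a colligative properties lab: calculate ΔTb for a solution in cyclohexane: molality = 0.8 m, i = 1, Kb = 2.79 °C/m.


ΔTb = Kb × m × i
= 2.79 × 0.8 × 1
= 2.232 °C

2.232 °C


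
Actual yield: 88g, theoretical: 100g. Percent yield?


% yield = actual/theoretical × 100
= 88/100 × 100
= 88.0%

88.0%


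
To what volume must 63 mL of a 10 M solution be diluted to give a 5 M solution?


C1V1 = C2V2
10 × 63 = 5 × V2
V2 = 630/5 = 126.0 mL

126.0 mL


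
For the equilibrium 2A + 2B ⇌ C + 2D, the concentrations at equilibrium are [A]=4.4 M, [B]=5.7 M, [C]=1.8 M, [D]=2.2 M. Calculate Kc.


Kc = [C][D]^2/([A]^2[B]^2)
= (1.8^1 × 2.2^2)/(4.4^2 × 5.7^2)
= 8.712/629.0064
= 0.01385

0.01385


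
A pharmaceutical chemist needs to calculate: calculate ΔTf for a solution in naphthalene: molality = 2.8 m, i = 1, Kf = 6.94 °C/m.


ΔTf = Kf × m × i
= 6.94 × 2.8 × 1
= 19.432 °C

19.432 °C


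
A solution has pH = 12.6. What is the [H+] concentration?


[H+] = 10^(-pH) = 10^(-12.6)
= 2.51×10^-13 M

2.51×10^-13 M


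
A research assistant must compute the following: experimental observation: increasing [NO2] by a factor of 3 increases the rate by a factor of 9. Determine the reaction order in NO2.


rate ∝ [NO2]^n
3^n = 9 → n = 2
Order in NO2: 2

2


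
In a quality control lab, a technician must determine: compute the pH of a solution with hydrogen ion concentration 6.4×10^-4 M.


pH = -log10([H+]) = -log10(6.4×10^-4)
= 4 - log10(6.4)
= 4 - 0.81
= 3.19

3.19


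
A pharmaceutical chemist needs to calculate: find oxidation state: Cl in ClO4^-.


x + 4(-2) = -1, so x = +7
Oxidation number: +7

+7


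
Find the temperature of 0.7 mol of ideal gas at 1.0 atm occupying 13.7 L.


PV = nRT  (R = 0.08206 L·atm/(mol·K))
T = PV/(nR) = 1.0×13.7/(0.7×0.08206)
= 13.70/0.057442
= 238.50 K

238.50 K


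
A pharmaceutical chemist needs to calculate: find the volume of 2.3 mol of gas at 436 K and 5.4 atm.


PV = nRT  (R = 0.08206 L·atm/(mol·K))
V = nRT/P = 2.3×0.08206×436/5.4
= 15.239 L

15.239 L


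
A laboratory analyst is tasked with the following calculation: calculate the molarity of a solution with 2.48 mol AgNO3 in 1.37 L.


M = n/V = 2.48/1.37 = 1.810 mol/L

1.810 M


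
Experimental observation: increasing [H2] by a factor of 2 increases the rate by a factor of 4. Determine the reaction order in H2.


rate ∝ [H2]^n
2^n = 4 → n = 2
Order in H2: 2

2


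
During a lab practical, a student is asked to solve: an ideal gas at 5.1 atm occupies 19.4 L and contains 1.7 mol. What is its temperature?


PV = nRT  (R = 0.08206 L·atm/(mol·K))
T = PV/(nR) = 5.1×19.4/(1.7×0.08206)
= 98.94/0.139502
= 709.24 K

709.24 K


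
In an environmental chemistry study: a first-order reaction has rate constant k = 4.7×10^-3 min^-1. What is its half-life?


t½ = ln2/k = 0.693147/(4.7×10^-3 min^-1)
= 147.5 min

147.5 min


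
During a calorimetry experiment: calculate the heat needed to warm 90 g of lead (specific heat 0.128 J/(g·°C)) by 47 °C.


q = mcΔT = 90 × 0.128 × 47
= 541.44 J

541.44 J


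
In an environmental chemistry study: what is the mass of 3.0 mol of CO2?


M(CO2) = 44.01 g/mol
mass = n × M = 3.0 × 44.01 = 132.03 g

132.03 g


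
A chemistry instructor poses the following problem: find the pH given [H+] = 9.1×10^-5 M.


pH = -log10([H+]) = -log10(9.1×10^-5)
= 5 - log10(9.1)
= 5 - 0.96
= 4.04

4.04


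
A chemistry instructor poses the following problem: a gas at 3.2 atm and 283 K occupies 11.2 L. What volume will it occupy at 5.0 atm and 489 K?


P1V1/T1 = P2V2/T2
V2 = P1V1T2/(T1P2)
= 3.2×11.2×489/(283×5.0)
= 12.386 L

12.386 L


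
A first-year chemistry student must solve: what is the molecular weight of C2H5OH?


M(C2H5OH) = 2×12.01 + 6×1.008 + 1×16.0
= 24.02 + 6.05 + 16.0
= 46.07 g/mol

46.07 g/mol


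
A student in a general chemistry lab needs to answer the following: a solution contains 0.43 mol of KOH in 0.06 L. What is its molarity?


M = n/V = 0.43/0.06 = 7.167 mol/L

7.167 M


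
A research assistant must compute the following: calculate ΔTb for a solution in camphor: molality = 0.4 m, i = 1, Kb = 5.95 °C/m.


ΔTb = Kb × m × i
= 5.95 × 0.4 × 1
= 2.38 °C

2.38 °C


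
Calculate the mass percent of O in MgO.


M(MgO) = 1×24.31 + 1×16.0 = 40.31 g/mol
Mass of O = 1 × 16.0 = 16.00 g/mol
% O = 16.00/40.31 × 100 = 39.69%

39.69%


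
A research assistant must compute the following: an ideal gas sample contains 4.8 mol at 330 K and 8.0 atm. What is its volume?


PV = nRT  (R = 0.08206 L·atm/(mol·K))
V = nRT/P = 4.8×0.08206×330/8.0
= 16.248 L

16.248 L


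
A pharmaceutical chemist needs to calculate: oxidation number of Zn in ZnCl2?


Zn is +2
Oxidation number: +2

+2


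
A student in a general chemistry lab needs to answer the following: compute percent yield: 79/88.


% yield = actual/theoretical × 100
= 79/88 × 100
= 89.77%

89.77%


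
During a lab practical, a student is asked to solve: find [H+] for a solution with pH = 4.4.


[H+] = 10^(-pH) = 10^(-4.4)
= 3.98×10^-5 M

3.98×10^-5 M


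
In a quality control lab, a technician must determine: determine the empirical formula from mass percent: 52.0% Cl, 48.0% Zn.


Assume 100 g sample. Moles of each element:
  Cl: 52.0/35.45 = 1.467 mol
  Zn: 48.0/65.38 = 0.734 mol
Divide by smallest (0.734):
  Cl: 1.467/0.734 = 2.0
  Zn: 0.734/0.734 = 1.0
Empirical formula: ZnCl2

ZnCl2


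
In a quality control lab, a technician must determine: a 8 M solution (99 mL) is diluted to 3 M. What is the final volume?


C1V1 = C2V2
8 × 99 = 3 × V2
V2 = 792/3 = 264.0 mL

264.0 mL


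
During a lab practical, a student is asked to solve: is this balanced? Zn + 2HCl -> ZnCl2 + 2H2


Equation: Zn + 2HCl -> ZnCl2 + 2H2
Check atoms: Cl: 2=2, H: 2≠4, Zn: 1=1
Not balanced

No, not balanced


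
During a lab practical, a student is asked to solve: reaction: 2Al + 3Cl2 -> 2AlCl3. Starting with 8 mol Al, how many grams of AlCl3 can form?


Mole ratio AlCl3:Al = 2:2
n(AlCl3) = 8 × 2/2 = 8.000 mol
mass = 8.000 × 133.33 = 1066.64 g

1066.64 g


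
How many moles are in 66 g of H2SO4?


M(H2SO4) = 98.09 g/mol
n = mass/M = 66/98.09 = 0.6729 mol

0.6729 mol


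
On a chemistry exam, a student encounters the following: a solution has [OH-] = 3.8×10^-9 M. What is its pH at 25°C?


pOH = -log10([OH-]) = -log10(3.8×10^-9)
= 9 - log10(3.8) = 8.42
pH = 14 - pOH = 14 - 8.42 = 5.58

5.58


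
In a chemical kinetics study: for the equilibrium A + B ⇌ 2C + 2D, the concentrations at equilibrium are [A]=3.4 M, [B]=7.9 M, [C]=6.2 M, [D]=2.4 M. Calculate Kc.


Kc = [C]^2[D]^2/([A][B])
= (6.2^2 × 2.4^2)/(3.4^1 × 7.9^1)
= 221.4144/26.86
= 8.243

8.243


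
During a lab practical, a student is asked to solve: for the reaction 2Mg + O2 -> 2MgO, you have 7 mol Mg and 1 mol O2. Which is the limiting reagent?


Mole ratio available / coefficient:
  Mg: 7/2 = 3.500
  O2: 1/1 = 1.000
Smaller ratio is limiting.

O2


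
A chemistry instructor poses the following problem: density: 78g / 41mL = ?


ρ = mass/volume
= 78/41
= 1.902 g/mL

1.902 g/mL


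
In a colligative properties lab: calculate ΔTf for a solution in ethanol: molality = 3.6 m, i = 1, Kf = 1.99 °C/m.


ΔTf = Kf × m × i
= 1.99 × 3.6 × 1
= 7.164 °C

7.164 °C


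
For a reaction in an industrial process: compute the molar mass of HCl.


M(HCl) = 1×1.008 + 1×35.45
= 1.01 + 35.45
= 36.46 g/mol

36.46 g/mol


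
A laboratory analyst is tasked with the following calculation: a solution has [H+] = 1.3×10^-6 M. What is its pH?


pH = -log10([H+]) = -log10(1.3×10^-6)
= 6 - log10(1.3)
= 6 - 0.11
= 5.89

5.89


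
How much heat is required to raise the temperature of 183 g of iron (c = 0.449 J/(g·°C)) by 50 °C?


q = mcΔT = 183 × 0.449 × 50
= 4108.35 J

4108.35 J


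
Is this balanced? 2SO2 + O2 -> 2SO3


Equation: 2SO2 + O2 -> 2SO3
Check atoms: O: 6=6, S: 2=2
Balanced

Yes, balanced


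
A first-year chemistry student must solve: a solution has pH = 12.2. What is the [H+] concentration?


[H+] = 10^(-pH) = 10^(-12.2)
= 6.31×10^-13 M

6.31×10^-13 M


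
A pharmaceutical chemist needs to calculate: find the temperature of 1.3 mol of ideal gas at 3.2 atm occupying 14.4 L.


PV = nRT  (R = 0.08206 L·atm/(mol·K))
T = PV/(nR) = 3.2×14.4/(1.3×0.08206)
= 46.08/0.106678
= 431.95 K

431.95 K


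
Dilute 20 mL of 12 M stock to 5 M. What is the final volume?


C1V1 = C2V2
12 × 20 = 5 × V2
V2 = 240/5 = 48.0 mL

48.0 mL


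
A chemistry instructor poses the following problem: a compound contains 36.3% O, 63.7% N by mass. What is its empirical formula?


Assume 100 g sample. Moles of each element:
  O: 36.3/16.0 = 2.269 mol
  N: 63.7/14.01 = 4.547 mol
Divide by smallest (2.269):
  O: 2.269/2.269 = 1.0
  N: 4.547/2.269 = 2.0
Empirical formula: N2O

N2O


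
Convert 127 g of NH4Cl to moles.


M(NH4Cl) = 53.49 g/mol
n = mass/M = 127/53.49 = 2.3743 mol

2.3743 mol


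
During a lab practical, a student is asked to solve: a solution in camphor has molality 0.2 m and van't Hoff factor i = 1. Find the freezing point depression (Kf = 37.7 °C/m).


ΔTf = Kf × m × i
= 37.7 × 0.2 × 1
= 7.54 °C

7.54 °C


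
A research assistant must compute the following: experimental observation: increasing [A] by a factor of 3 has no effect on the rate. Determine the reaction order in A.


rate ∝ [A]^n
rate ∝ [A]^0
Order in A: 0

0


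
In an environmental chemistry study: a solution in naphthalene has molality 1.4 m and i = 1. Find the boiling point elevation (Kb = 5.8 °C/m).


ΔTb = Kb × m × i
= 5.8 × 1.4 × 1
= 8.12 °C

8.12 °C


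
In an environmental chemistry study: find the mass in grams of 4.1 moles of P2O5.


M(P2O5) = 141.94 g/mol
mass = n × M = 4.1 × 141.94 = 581.95 g

581.95 g


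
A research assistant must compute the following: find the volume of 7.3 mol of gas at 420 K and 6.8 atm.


PV = nRT  (R = 0.08206 L·atm/(mol·K))
V = nRT/P = 7.3×0.08206×420/6.8
= 36.999 L

36.999 L


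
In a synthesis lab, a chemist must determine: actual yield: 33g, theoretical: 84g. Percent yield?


% yield = actual/theoretical × 100
= 33/84 × 100
= 39.29%

39.29%


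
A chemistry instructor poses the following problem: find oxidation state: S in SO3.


x + 3(-2) = 0, so x = +6
Oxidation number: +6

+6


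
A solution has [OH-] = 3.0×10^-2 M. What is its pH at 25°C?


pOH = -log10([OH-]) = -log10(3.0×10^-2)
= 2 - log10(3.0) = 1.52
pH = 14 - pOH = 14 - 1.52 = 12.48

12.48


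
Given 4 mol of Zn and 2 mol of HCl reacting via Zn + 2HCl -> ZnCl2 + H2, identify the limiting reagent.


Mole ratio available / coefficient:
  Zn: 4/1 = 4.000
  HCl: 2/2 = 1.000
Smaller ratio is limiting.

HCl


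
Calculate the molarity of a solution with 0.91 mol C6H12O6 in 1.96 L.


M = n/V = 0.91/1.96 = 0.464 mol/L

0.464 M


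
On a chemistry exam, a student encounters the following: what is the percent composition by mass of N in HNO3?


M(HNO3) = 1×1.008 + 1×14.01 + 3×16.0 = 63.018 g/mol
Mass of N = 1 × 14.01 = 14.01 g/mol
% N = 14.01/63.018 × 100 = 22.23%

22.23%


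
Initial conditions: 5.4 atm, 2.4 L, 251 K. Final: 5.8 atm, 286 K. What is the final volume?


P1V1/T1 = P2V2/T2
V2 = P1V1T2/(T1P2)
= 5.4×2.4×286/(251×5.8)
= 2.546 L

2.546 L


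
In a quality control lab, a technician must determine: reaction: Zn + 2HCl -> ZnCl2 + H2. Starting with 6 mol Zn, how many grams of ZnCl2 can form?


Mole ratio ZnCl2:Zn = 1:1
n(ZnCl2) = 6 × 1/1 = 6.000 mol
mass = 6.000 × 136.28 = 817.68 g

817.68 g


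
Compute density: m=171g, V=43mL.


ρ = mass/volume
= 171/43
= 3.977 g/mL

3.977 g/mL


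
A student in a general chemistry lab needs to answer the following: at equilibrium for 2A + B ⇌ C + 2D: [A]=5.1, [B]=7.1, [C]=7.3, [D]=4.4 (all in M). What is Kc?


Kc = [C][D]^2/([A]^2[B])
= (7.3^1 × 4.4^2)/(5.1^2 × 7.1^1)
= 141.328/184.671
= 0.7653

0.7653


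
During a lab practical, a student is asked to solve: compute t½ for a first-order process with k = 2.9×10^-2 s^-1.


t½ = ln2/k = 0.693147/(2.9×10^-2 s^-1)
= 23.90 s

23.90 s


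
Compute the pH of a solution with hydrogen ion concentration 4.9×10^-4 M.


pH = -log10([H+]) = -log10(4.9×10^-4)
= 4 - log10(4.9)
= 4 - 0.69
= 3.31

3.31


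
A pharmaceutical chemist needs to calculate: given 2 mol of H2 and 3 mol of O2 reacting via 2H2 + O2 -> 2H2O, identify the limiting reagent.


Mole ratio available / coefficient:
  H2: 2/2 = 1.000
  O2: 3/1 = 3.000
Smaller ratio is limiting.

H2


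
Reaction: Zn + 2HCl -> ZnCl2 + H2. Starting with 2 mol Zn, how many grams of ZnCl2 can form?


Mole ratio ZnCl2:Zn = 1:1
n(ZnCl2) = 2 × 1/1 = 2.000 mol
mass = 2.000 × 136.28 = 272.56 g

272.56 g


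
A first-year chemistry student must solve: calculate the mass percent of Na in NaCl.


M(NaCl) = 1×22.99 + 1×35.45 = 58.44 g/mol
Mass of Na = 1 × 22.99 = 22.99 g/mol
% Na = 22.99/58.44 × 100 = 39.34%

39.34%


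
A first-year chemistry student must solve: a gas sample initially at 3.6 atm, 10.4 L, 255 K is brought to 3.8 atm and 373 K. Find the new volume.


P1V1/T1 = P2V2/T2
V2 = P1V1T2/(T1P2)
= 3.6×10.4×373/(255×3.8)
= 14.412 L

14.412 L


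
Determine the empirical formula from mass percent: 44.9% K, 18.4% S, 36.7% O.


Assume 100 g sample. Moles of each element:
  K: 44.9/39.1 = 1.148 mol
  S: 18.4/32.07 = 0.574 mol
  O: 36.7/16.0 = 2.294 mol
Divide by smallest (0.574):
  K: 1.148/0.574 = 2.0
  S: 0.574/0.574 = 1.0
  O: 2.294/0.574 = 4.0
Empirical formula: K2SO4

K2SO4


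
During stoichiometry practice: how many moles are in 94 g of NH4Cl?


M(NH4Cl) = 53.49 g/mol
n = mass/M = 94/53.49 = 1.7573 mol

1.7573 mol


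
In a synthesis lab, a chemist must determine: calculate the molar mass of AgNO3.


M(AgNO3) = 1×107.87 + 1×14.01 + 3×16.0
= 107.87 + 14.01 + 48.0
= 169.88 g/mol

169.88 g/mol


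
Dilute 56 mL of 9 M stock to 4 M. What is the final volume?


C1V1 = C2V2
9 × 56 = 4 × V2
V2 = 504/4 = 126.0 mL

126.0 mL


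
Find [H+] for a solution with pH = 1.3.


[H+] = 10^(-pH) = 10^(-1.3)
= 5.01×10^-2 M

5.01×10^-2 M


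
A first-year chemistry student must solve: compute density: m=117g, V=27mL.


ρ = mass/volume
= 117/27
= 4.333 g/mL

4.333 g/mL


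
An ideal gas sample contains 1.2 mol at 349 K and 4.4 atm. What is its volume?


PV = nRT  (R = 0.08206 L·atm/(mol·K))
V = nRT/P = 1.2×0.08206×349/4.4
= 7.811 L

7.811 L


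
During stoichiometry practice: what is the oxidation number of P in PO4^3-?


x + 4(-2) = -3, so x = +5
Oxidation number: +5

+5


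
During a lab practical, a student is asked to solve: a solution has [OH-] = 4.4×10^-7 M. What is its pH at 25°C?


pOH = -log10([OH-]) = -log10(4.4×10^-7)
= 7 - log10(4.4) = 6.36
pH = 14 - pOH = 14 - 6.36 = 7.64

7.64


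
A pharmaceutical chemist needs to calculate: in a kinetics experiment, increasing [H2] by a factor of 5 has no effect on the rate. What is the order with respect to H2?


rate ∝ [H2]^n
rate ∝ [H2]^0
Order in H2: 0

0


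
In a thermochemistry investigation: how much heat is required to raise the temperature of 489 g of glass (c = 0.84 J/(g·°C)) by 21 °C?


q = mcΔT = 489 × 0.84 × 21
= 8625.96 J

8625.96 J


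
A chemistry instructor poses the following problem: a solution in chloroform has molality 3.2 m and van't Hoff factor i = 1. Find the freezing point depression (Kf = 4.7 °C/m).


ΔTf = Kf × m × i
= 4.7 × 3.2 × 1
= 15.04 °C

15.04 °C


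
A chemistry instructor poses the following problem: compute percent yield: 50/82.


% yield = actual/theoretical × 100
= 50/82 × 100
= 60.98%

60.98%


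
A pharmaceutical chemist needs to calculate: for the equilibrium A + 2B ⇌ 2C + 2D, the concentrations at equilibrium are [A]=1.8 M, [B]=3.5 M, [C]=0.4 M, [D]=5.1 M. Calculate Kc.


Kc = [C]^2[D]^2/([A][B]^2)
= (0.4^2 × 5.1^2)/(1.8^1 × 3.5^2)
= 4.1616/22.05
= 0.1887

0.1887


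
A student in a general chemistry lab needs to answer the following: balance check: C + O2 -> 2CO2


Equation: C + O2 -> 2CO2
Check atoms: C: 1≠2, O: 2≠4
Not balanced

No, not balanced


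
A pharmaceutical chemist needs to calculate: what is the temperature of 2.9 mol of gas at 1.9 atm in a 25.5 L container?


PV = nRT  (R = 0.08206 L·atm/(mol·K))
T = PV/(nR) = 1.9×25.5/(2.9×0.08206)
= 48.45/0.237974
= 203.59 K

203.59 K


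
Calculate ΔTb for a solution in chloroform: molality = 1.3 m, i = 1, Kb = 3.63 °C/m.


ΔTb = Kb × m × i
= 3.63 × 1.3 × 1
= 4.719 °C

4.719 °C
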